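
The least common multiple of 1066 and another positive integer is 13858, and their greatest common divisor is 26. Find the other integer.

gcd × lcm = product of the two integers, so the other integer is (26 × 13858) / 1066 = 338.

338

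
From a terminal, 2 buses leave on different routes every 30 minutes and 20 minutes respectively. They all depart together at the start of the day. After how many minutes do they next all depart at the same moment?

We need the least common multiple of the intervals.
30 = 2 × 3 × 5
20 = 2^2 × 5
LCM(30, 20) = 2^2 × 3 × 5 = 60.

60 minutes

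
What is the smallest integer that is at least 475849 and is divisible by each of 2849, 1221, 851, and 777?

589743

The integer must be a common multiple of 2849, 1221, 851, and 777, so a multiple of their LCM.
2849 = 7 × 11 × 37
1221 = 3 × 11 × 37
851 = 23 × 37
777 = 3 × 7 × 37
LCM(2849, 1221, 851, 777) = 3 × 7 × 11 × 23 × 37 = 196581.
Smallest multiple of 196581 that is ≥ 475849: ⌈475849/196581⌉ × 196581 = 3 × 196581 = 589743.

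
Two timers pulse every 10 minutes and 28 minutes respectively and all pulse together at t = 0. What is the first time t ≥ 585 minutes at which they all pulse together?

700 minutes

Joint pulses occur at multiples of LCM(10, 28).
10 = 2 × 5
28 = 2^2 × 7
LCM(10, 28) = 2^2 × 5 × 7 = 140.
Smallest multiple of 140 that is ≥ 585: ⌈585/140⌉ × 140 = 5 × 140 = 700.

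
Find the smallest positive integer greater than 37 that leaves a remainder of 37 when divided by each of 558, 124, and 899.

N − 37 must be a common multiple of 558, 124, and 899.
558 = 2 × 3^2 × 31
124 = 2^2 × 31
899 = 29 × 31
LCM(558, 124, 899) = 2^2 × 3^2 × 29 × 31 = 32364.
Smallest N > 37 is LCM + 37 = 32364 + 37 = 32401.

32401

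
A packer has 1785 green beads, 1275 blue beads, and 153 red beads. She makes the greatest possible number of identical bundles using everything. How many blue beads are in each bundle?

Number of bundles = gcd(1785, 1275, 153).
1785 = 3 × 5 × 7 × 17
1275 = 3 × 5^2 × 17
153 = 3^2 × 17
gcd(1785, 1275, 153) = 3 × 17 = 51.
blue beads per bundle = 1275 / 51 = 25.

25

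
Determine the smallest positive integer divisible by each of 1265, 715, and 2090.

1265 = 5 × 11 × 23
715 = 5 × 11 × 13
2090 = 2 × 5 × 11 × 19
LCM(1265, 715, 2090) = 2 × 5 × 11 × 13 × 19 × 23 = 624910.

624910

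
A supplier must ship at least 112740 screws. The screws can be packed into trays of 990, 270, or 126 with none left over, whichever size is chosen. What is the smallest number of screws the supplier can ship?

124740

The number of screws must be a common multiple of 990, 270, and 126, so a multiple of their LCM.
990 = 2 × 3^2 × 5 × 11
270 = 2 × 3^3 × 5
126 = 2 × 3^2 × 7
LCM(990, 270, 126) = 2 × 3^3 × 5 × 7 × 11 = 20790.
Smallest multiple of 20790 that is ≥ 112740: ⌈112740/20790⌉ × 20790 = 6 × 20790 = 124740.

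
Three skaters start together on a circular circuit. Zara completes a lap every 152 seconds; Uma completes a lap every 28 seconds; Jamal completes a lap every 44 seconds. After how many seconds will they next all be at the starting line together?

11704 seconds

We need the least common multiple of the intervals.
152 = 2^3 × 19
28 = 2^2 × 7
44 = 2^2 × 11
LCM(152, 28, 44) = 2^3 × 7 × 11 × 19 = 11704.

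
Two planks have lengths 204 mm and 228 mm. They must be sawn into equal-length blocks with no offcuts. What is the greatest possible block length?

12 mm

By the Euclidean algorithm:
228 = 1 × 204 + 24
204 = 8 × 24 + 12
24 = 2 × 12 + 0
gcd(204, 228) = 12.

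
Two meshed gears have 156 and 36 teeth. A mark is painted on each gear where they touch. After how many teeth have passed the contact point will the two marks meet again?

468 teeth

They coincide at every common multiple of the periods; the first is the LCM.
156 = 2^2 × 3 × 13
36 = 2^2 × 3^2
LCM(156, 36) = 2^2 × 3^2 × 13 = 468.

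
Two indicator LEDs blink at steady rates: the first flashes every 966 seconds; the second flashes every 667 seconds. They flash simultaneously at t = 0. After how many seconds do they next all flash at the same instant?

28014 seconds

The first simultaneous occurrence is after LCM of the individual periods.
966 = 2 × 3 × 7 × 23
667 = 23 × 29
LCM(966, 667) = 2 × 3 × 7 × 23 × 29 = 28014.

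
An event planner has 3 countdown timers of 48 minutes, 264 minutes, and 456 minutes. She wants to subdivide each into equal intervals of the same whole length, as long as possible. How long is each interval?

24 minutes

The interval must divide each timer length; the longest such is the gcd.
48 = 2^4 × 3
264 = 2^3 × 3 × 11
456 = 2^3 × 3 × 19
gcd(48, 264, 456) = 2^3 × 3 = 24.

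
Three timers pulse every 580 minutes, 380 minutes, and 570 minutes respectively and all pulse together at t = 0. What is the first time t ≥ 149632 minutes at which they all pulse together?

Joint pulses occur at multiples of LCM(580, 380, 570).
580 = 2^2 × 5 × 29
380 = 2^2 × 5 × 19
570 = 2 × 3 × 5 × 19
LCM(580, 380, 570) = 2^2 × 3 × 5 × 19 × 29 = 33060.
Smallest multiple of 33060 that is ≥ 149632: ⌈149632/33060⌉ × 33060 = 5 × 33060 = 165300.

165300 minutes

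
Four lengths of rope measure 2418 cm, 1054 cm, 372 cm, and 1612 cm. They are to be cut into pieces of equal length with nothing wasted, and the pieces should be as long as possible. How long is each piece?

The greatest length dividing all of 2418, 1054, 372, and 1612 is their gcd.
2418 = 2 × 3 × 13 × 31
1054 = 2 × 17 × 31
372 = 2^2 × 3 × 31
1612 = 2^2 × 13 × 31
gcd(2418, 1054, 372, 1612) = 2 × 31 = 62.

62 cm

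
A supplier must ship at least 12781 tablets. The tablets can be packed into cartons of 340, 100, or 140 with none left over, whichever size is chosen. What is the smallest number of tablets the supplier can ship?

The number of tablets must be a common multiple of 340, 100, and 140, so a multiple of their LCM.
340 = 2^2 × 5 × 17
100 = 2^2 × 5^2
140 = 2^2 × 5 × 7
LCM(340, 100, 140) = 2^2 × 5^2 × 7 × 17 = 11900.
Smallest multiple of 11900 that is ≥ 12781: ⌈12781/11900⌉ × 11900 = 2 × 11900 = 23800.

23800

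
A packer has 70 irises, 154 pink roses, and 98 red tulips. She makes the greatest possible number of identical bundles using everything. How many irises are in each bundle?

Number of bundles = gcd(70, 154, 98).
70 = 2 × 5 × 7
154 = 2 × 7 × 11
98 = 2 × 7^2
gcd(70, 154, 98) = 2 × 7 = 14.
irises per bundle = 70 / 14 = 5.

5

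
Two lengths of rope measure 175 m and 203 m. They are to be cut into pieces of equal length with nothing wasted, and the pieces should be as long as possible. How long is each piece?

7 m

By the Euclidean algorithm:
203 = 1 × 175 + 28
175 = 6 × 28 + 7
28 = 4 × 7 + 0
gcd(175, 203) = 7.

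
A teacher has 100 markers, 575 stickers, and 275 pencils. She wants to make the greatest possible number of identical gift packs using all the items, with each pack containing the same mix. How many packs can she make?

The pack count must divide each quantity, so the greatest is gcd(100, 575, 275).
100 = 2^2 × 5^2
575 = 5^2 × 23
275 = 5^2 × 11
gcd(100, 575, 275) = 5^2 = 25.

25 packs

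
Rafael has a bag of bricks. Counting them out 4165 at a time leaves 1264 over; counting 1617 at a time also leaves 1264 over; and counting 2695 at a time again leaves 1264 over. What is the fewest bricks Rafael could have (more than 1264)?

138709

N − 1264 must be a common multiple of 4165, 1617, and 2695.
4165 = 5 × 7^2 × 17
1617 = 3 × 7^2 × 11
2695 = 5 × 7^2 × 11
LCM(4165, 1617, 2695) = 3 × 5 × 7^2 × 11 × 17 = 137445.
Smallest N > 1264 is LCM + 1264 = 137445 + 1264 = 138709.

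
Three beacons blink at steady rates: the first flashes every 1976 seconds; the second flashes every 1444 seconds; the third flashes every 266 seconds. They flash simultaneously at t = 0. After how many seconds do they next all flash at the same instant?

We need the least common multiple of the intervals.
1976 = 2^3 × 13 × 19
1444 = 2^2 × 19^2
266 = 2 × 7 × 19
LCM(1976, 1444, 266) = 2^3 × 7 × 13 × 19^2 = 262808.

262808 seconds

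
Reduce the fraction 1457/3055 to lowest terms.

1457 = 31 × 47
3055 = 5 × 13 × 47
gcd(1457, 3055) = 47.
Divide numerator and denominator by 47: 1457/3055 = 31/65.

31/65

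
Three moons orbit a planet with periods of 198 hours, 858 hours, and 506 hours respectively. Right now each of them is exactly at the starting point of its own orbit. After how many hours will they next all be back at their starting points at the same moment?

The first simultaneous occurrence is after LCM of the individual periods.
198 = 2 × 3^2 × 11
858 = 2 × 3 × 11 × 13
506 = 2 × 11 × 23
LCM(198, 858, 506) = 2 × 3^2 × 11 × 13 × 23 = 59202.

59202 hours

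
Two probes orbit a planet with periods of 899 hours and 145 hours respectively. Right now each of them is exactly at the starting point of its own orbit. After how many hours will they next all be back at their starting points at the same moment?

We need the least common multiple of the intervals.
899 = 29 × 31
145 = 5 × 29
LCM(899, 145) = 5 × 29 × 31 = 4495.

4495 hours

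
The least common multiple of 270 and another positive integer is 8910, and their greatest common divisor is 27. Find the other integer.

gcd × lcm = product of the two integers, so the other integer is (27 × 8910) / 270 = 891.

891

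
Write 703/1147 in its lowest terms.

19/31

703 = 19 × 37
1147 = 31 × 37
gcd(703, 1147) = 37.
Divide numerator and denominator by 37: 703/1147 = 19/31.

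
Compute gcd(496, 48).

496 = 2^4 × 31
48 = 2^4 × 3
gcd(496, 48) = 2^4 = 16.

16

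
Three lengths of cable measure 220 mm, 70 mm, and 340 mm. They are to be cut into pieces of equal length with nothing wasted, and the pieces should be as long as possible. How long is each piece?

10 mm

The greatest length dividing all of 220, 70, and 340 is their gcd.
220 = 2^2 × 5 × 11
70 = 2 × 5 × 7
340 = 2^2 × 5 × 17
gcd(220, 70, 340) = 2 × 5 = 10.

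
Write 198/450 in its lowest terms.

11/25

198 = 2 × 3^2 × 11
450 = 2 × 3^2 × 5^2
gcd(198, 450) = 2 × 3^2 = 18.
Divide numerator and denominator by 18: 198/450 = 11/25.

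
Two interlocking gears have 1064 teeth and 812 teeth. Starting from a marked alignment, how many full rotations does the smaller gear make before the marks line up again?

They are all back at their starting positions together after one LCM of the periods.
1064 = 2^3 × 7 × 19
812 = 2^2 × 7 × 29
LCM(1064, 812) = 2^3 × 7 × 19 × 29 = 30856.
Rotations for period 812: 30856 / 812 = 38.

38 rotations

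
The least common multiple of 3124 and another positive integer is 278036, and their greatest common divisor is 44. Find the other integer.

gcd × lcm = product of the two integers, so the other integer is (44 × 278036) / 3124 = 3916.

3916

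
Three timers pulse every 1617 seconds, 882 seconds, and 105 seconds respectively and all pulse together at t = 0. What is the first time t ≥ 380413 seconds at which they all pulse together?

Joint pulses occur at multiples of LCM(1617, 882, 105).
1617 = 3 × 7^2 × 11
882 = 2 × 3^2 × 7^2
105 = 3 × 5 × 7
LCM(1617, 882, 105) = 2 × 3^2 × 5 × 7^2 × 11 = 48510.
Smallest multiple of 48510 that is ≥ 380413: ⌈380413/48510⌉ × 48510 = 8 × 48510 = 388080.

388080 seconds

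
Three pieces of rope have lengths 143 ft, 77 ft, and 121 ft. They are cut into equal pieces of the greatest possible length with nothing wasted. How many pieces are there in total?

31

Piece length = gcd(143, 77, 121).
143 = 11 × 13
77 = 7 × 11
121 = 11^2
gcd(143, 77, 121) = 11.
Total pieces = 143/11 + 77/11 + 121/11 = 13 + 7 + 11 = 31.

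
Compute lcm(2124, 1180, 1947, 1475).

584100

2124 = 2^2 × 3^2 × 59
1180 = 2^2 × 5 × 59
1947 = 3 × 11 × 59
1475 = 5^2 × 59
LCM(2124, 1180, 1947, 1475) = 2^2 × 3^2 × 5^2 × 11 × 59 = 584100.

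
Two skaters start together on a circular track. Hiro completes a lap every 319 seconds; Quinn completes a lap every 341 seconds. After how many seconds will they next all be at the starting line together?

9889 seconds

We need the least common multiple of the intervals.
319 = 11 × 29
341 = 11 × 31
LCM(319, 341) = 11 × 29 × 31 = 9889.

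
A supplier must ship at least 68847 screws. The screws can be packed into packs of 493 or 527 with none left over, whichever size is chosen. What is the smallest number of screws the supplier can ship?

The number of screws must be a common multiple of 493 and 527, so a multiple of their LCM.
493 = 17 × 29
527 = 17 × 31
LCM(493, 527) = 17 × 29 × 31 = 15283.
Smallest multiple of 15283 that is ≥ 68847: ⌈68847/15283⌉ × 15283 = 5 × 15283 = 76415.

76415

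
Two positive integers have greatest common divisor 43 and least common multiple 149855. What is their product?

6443765

For any two positive integers, gcd × lcm = product = 43 × 149855 = 6443765.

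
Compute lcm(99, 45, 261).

99 = 3^2 × 11
45 = 3^2 × 5
261 = 3^2 × 29
LCM(99, 45, 261) = 3^2 × 5 × 11 × 29 = 14355.

14355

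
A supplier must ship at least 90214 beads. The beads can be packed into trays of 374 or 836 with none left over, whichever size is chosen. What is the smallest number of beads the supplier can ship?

The number of beads must be a common multiple of 374 and 836, so a multiple of their LCM.
374 = 2 × 11 × 17
836 = 2^2 × 11 × 19
LCM(374, 836) = 2^2 × 11 × 17 × 19 = 14212.
Smallest multiple of 14212 that is ≥ 90214: ⌈90214/14212⌉ × 14212 = 7 × 14212 = 99484.

99484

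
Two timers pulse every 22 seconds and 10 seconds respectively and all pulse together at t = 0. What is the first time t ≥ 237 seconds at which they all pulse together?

Joint pulses occur at multiples of LCM(22, 10).
22 = 2 × 11
10 = 2 × 5
LCM(22, 10) = 2 × 5 × 11 = 110.
Smallest multiple of 110 that is ≥ 237: ⌈237/110⌉ × 110 = 3 × 110 = 330.

330 seconds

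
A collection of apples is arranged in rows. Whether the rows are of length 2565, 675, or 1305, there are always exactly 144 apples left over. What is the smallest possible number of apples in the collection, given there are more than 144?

N − 144 must be a common multiple of 2565, 675, and 1305.
2565 = 3^3 × 5 × 19
675 = 3^3 × 5^2
1305 = 3^2 × 5 × 29
LCM(2565, 675, 1305) = 3^3 × 5^2 × 19 × 29 = 371925.
Smallest N > 144 is LCM + 144 = 371925 + 144 = 372069.

372069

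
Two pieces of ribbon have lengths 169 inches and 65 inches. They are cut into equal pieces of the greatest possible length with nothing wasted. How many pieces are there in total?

18

Piece length = gcd(169, 65).
169 = 13^2
65 = 5 × 13
gcd(169, 65) = 13.
Total pieces = 169/13 + 65/13 = 13 + 5 = 18.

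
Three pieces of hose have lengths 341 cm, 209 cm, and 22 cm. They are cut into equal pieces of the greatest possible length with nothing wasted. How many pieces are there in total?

Piece length = gcd(341, 209, 22).
341 = 11 × 31
209 = 11 × 19
22 = 2 × 11
gcd(341, 209, 22) = 11.
Total pieces = 341/11 + 209/11 + 22/11 = 31 + 19 + 2 = 52.

52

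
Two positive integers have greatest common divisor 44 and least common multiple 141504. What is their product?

6226176

For any two positive integers, gcd × lcm = product = 44 × 141504 = 6226176.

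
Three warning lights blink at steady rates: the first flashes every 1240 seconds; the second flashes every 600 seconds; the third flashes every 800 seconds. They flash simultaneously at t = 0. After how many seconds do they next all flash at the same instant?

The first simultaneous occurrence is after LCM of the individual periods.
1240 = 2^3 × 5 × 31
600 = 2^3 × 3 × 5^2
800 = 2^5 × 5^2
LCM(1240, 600, 800) = 2^5 × 3 × 5^2 × 31 = 74400.

74400 seconds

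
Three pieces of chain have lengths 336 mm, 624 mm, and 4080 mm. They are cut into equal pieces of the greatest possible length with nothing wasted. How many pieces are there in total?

Piece length = gcd(336, 624, 4080).
336 = 2^4 × 3 × 7
624 = 2^4 × 3 × 13
4080 = 2^4 × 3 × 5 × 17
gcd(336, 624, 4080) = 2^4 × 3 = 48.
Total pieces = 336/48 + 624/48 + 4080/48 = 7 + 13 + 85 = 105.

105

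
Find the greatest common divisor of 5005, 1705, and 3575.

55

5005 = 5 × 7 × 11 × 13
1705 = 5 × 11 × 31
3575 = 5^2 × 11 × 13
gcd(5005, 1705, 3575) = 5 × 11 = 55.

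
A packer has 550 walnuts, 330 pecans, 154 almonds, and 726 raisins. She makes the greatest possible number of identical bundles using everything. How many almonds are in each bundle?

Number of bundles = gcd(550, 330, 154, 726).
550 = 2 × 5^2 × 11
330 = 2 × 3 × 5 × 11
154 = 2 × 7 × 11
726 = 2 × 3 × 11^2
gcd(550, 330, 154, 726) = 2 × 11 = 22.
almonds per bundle = 154 / 22 = 7.

7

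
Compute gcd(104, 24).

8

104 = 2^3 × 13
24 = 2^3 × 3
gcd(104, 24) = 2^3 = 8.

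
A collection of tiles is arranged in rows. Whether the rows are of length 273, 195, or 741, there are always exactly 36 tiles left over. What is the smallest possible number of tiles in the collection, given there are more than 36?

N − 36 must be a common multiple of 273, 195, and 741.
273 = 3 × 7 × 13
195 = 3 × 5 × 13
741 = 3 × 13 × 19
LCM(273, 195, 741) = 3 × 5 × 7 × 13 × 19 = 25935.
Smallest N > 36 is LCM + 36 = 25935 + 36 = 25971.

25971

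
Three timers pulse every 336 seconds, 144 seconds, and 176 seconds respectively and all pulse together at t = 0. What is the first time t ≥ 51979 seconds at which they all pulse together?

55440 seconds

Joint pulses occur at multiples of LCM(336, 144, 176).
336 = 2^4 × 3 × 7
144 = 2^4 × 3^2
176 = 2^4 × 11
LCM(336, 144, 176) = 2^4 × 3^2 × 7 × 11 = 11088.
Smallest multiple of 11088 that is ≥ 51979: ⌈51979/11088⌉ × 11088 = 5 × 11088 = 55440.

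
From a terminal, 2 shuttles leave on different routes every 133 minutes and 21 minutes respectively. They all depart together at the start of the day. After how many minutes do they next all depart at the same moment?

399 minutes

The first simultaneous occurrence is after LCM of the individual periods.
133 = 7 × 19
21 = 3 × 7
LCM(133, 21) = 3 × 7 × 19 = 399.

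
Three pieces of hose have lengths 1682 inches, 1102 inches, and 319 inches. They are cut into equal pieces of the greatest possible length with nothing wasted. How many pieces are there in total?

107

Piece length = gcd(1682, 1102, 319).
1682 = 2 × 29^2
1102 = 2 × 19 × 29
319 = 11 × 29
gcd(1682, 1102, 319) = 29.
Total pieces = 1682/29 + 1102/29 + 319/29 = 58 + 38 + 11 = 107.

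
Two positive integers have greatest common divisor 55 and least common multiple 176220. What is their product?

For any two positive integers, gcd × lcm = product = 55 × 176220 = 9692100.

9692100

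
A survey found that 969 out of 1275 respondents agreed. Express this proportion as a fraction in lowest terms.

19/25

969 = 3 × 17 × 19
1275 = 3 × 5^2 × 17
gcd(969, 1275) = 3 × 17 = 51.
Divide numerator and denominator by 51: 969/1275 = 19/25.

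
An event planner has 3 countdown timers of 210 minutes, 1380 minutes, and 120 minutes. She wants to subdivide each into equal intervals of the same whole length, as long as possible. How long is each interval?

The interval must divide each timer length; the longest such is the gcd.
210 = 2 × 3 × 5 × 7
1380 = 2^2 × 3 × 5 × 23
120 = 2^3 × 3 × 5
gcd(210, 1380, 120) = 2 × 3 × 5 = 30.

30 minutes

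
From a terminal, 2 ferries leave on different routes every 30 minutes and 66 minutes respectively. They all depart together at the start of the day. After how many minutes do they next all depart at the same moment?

We need the least common multiple of the intervals.
30 = 2 × 3 × 5
66 = 2 × 3 × 11
LCM(30, 66) = 2 × 3 × 5 × 11 = 330.

330 minutes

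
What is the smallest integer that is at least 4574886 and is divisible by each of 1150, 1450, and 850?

The integer must be a common multiple of 1150, 1450, and 850, so a multiple of their LCM.
1150 = 2 × 5^2 × 23
1450 = 2 × 5^2 × 29
850 = 2 × 5^2 × 17
LCM(1150, 1450, 850) = 2 × 5^2 × 17 × 23 × 29 = 566950.
Smallest multiple of 566950 that is ≥ 4574886: ⌈4574886/566950⌉ × 566950 = 9 × 566950 = 5102550.

5102550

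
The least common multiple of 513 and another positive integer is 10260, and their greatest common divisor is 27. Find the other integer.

gcd × lcm = product of the two integers, so the other integer is (27 × 10260) / 513 = 540.

540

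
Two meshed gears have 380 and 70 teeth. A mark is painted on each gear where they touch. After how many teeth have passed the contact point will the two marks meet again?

We need the least common multiple of the intervals.
380 = 2^2 × 5 × 19
70 = 2 × 5 × 7
LCM(380, 70) = 2^2 × 5 × 7 × 19 = 2660.

2660 teeth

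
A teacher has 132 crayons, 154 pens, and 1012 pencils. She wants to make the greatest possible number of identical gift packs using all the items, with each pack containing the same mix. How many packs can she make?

The pack count must divide each quantity, so the greatest is gcd(132, 154, 1012).
132 = 2^2 × 3 × 11
154 = 2 × 7 × 11
1012 = 2^2 × 11 × 23
gcd(132, 154, 1012) = 2 × 11 = 22.

22 packs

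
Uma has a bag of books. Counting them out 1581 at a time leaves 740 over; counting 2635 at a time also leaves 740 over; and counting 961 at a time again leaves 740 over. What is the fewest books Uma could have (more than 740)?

245795

N − 740 must be a common multiple of 1581, 2635, and 961.
1581 = 3 × 17 × 31
2635 = 5 × 17 × 31
961 = 31^2
LCM(1581, 2635, 961) = 3 × 5 × 17 × 31^2 = 245055.
Smallest N > 740 is LCM + 740 = 245055 + 740 = 245795.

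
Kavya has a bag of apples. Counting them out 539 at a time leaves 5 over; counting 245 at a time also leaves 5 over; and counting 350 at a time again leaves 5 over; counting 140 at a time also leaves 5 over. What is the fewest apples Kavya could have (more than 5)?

53905

N − 5 must be a common multiple of 539, 245, 350, and 140.
539 = 7^2 × 11
245 = 5 × 7^2
350 = 2 × 5^2 × 7
140 = 2^2 × 5 × 7
LCM(539, 245, 350, 140) = 2^2 × 5^2 × 7^2 × 11 = 53900.
Smallest N > 5 is LCM + 5 = 53900 + 5 = 53905.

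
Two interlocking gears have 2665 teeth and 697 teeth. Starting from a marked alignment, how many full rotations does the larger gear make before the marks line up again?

The first common completion time is the LCM of the periods.
2665 = 5 × 13 × 41
697 = 17 × 41
LCM(2665, 697) = 5 × 13 × 17 × 41 = 45305.
Rotations for period 2665: 45305 / 2665 = 17.

17 rotations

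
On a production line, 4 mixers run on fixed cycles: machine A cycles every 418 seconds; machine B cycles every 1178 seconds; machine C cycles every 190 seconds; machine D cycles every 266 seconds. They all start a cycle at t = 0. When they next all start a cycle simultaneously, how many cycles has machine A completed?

They are all back at their starting positions together after one LCM of the periods.
418 = 2 × 11 × 19
1178 = 2 × 19 × 31
190 = 2 × 5 × 19
266 = 2 × 7 × 19
LCM(418, 1178, 190, 266) = 2 × 5 × 7 × 11 × 19 × 31 = 453530.
Cycles for period 418: 453530 / 418 = 1085.

1085 cycles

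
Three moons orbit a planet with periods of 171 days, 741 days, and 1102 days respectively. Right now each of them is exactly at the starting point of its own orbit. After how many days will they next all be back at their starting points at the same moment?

We need the least common multiple of the intervals.
171 = 3^2 × 19
741 = 3 × 13 × 19
1102 = 2 × 19 × 29
LCM(171, 741, 1102) = 2 × 3^2 × 13 × 19 × 29 = 128934.

128934 days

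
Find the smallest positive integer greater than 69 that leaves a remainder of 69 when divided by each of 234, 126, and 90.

N − 69 must be a common multiple of 234, 126, and 90.
234 = 2 × 3^2 × 13
126 = 2 × 3^2 × 7
90 = 2 × 3^2 × 5
LCM(234, 126, 90) = 2 × 3^2 × 5 × 7 × 13 = 8190.
Smallest N > 69 is LCM + 69 = 8190 + 69 = 8259.

8259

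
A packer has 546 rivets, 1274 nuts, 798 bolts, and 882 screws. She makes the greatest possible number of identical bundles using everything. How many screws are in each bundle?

Number of bundles = gcd(546, 1274, 798, 882).
546 = 2 × 3 × 7 × 13
1274 = 2 × 7^2 × 13
798 = 2 × 3 × 7 × 19
882 = 2 × 3^2 × 7^2
gcd(546, 1274, 798, 882) = 2 × 7 = 14.
screws per bundle = 882 / 14 = 63.

63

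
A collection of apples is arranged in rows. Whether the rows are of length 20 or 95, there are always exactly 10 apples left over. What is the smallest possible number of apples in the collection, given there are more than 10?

390

N − 10 must be a common multiple of 20 and 95.
20 = 2^2 × 5
95 = 5 × 19
LCM(20, 95) = 2^2 × 5 × 19 = 380.
Smallest N > 10 is LCM + 10 = 380 + 10 = 390.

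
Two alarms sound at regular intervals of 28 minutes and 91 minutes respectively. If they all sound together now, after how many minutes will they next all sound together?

364 minutes

They coincide at every common multiple of the periods; the first is the LCM.
28 = 2^2 × 7
91 = 7 × 13
LCM(28, 91) = 2^2 × 7 × 13 = 364.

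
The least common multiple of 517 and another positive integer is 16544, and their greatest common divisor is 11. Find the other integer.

gcd × lcm = product of the two integers, so the other integer is (11 × 16544) / 517 = 352.

352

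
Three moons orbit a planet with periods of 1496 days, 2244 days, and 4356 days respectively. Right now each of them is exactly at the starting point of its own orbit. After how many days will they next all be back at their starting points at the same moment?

148104 days

They coincide at every common multiple of the periods; the first is the LCM.
1496 = 2^3 × 11 × 17
2244 = 2^2 × 3 × 11 × 17
4356 = 2^2 × 3^2 × 11^2
LCM(1496, 2244, 4356) = 2^3 × 3^2 × 11^2 × 17 = 148104.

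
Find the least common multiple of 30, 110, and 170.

5610

30 = 2 × 3 × 5
110 = 2 × 5 × 11
170 = 2 × 5 × 17
LCM(30, 110, 170) = 2 × 3 × 5 × 11 × 17 = 5610.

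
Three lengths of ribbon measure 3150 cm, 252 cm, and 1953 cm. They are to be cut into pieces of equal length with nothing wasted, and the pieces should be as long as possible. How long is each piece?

63 cm

The greatest length dividing all of 3150, 252, and 1953 is their gcd.
3150 = 2 × 3^2 × 5^2 × 7
252 = 2^2 × 3^2 × 7
1953 = 3^2 × 7 × 31
gcd(3150, 252, 1953) = 3^2 × 7 = 63.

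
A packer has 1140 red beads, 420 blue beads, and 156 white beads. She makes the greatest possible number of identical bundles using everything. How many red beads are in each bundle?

Number of bundles = gcd(1140, 420, 156).
1140 = 2^2 × 3 × 5 × 19
420 = 2^2 × 3 × 5 × 7
156 = 2^2 × 3 × 13
gcd(1140, 420, 156) = 2^2 × 3 = 12.
red beads per bundle = 1140 / 12 = 95.

95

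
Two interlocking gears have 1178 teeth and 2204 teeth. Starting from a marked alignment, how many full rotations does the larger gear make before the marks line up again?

All finish a whole number of cycles simultaneously at t = LCM of the periods.
1178 = 2 × 19 × 31
2204 = 2^2 × 19 × 29
LCM(1178, 2204) = 2^2 × 19 × 29 × 31 = 68324.
Rotations for period 2204: 68324 / 2204 = 31.

31 rotations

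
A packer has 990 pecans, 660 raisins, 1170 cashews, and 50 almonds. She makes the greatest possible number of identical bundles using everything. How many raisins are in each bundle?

66

Number of bundles = gcd(990, 660, 1170, 50).
990 = 2 × 3^2 × 5 × 11
660 = 2^2 × 3 × 5 × 11
1170 = 2 × 3^2 × 5 × 13
50 = 2 × 5^2
gcd(990, 660, 1170, 50) = 2 × 5 = 10.
raisins per bundle = 660 / 10 = 66.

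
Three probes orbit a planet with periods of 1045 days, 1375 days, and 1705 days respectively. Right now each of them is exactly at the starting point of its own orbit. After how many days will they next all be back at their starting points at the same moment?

809875 days

The first simultaneous occurrence is after LCM of the individual periods.
1045 = 5 × 11 × 19
1375 = 5^3 × 11
1705 = 5 × 11 × 31
LCM(1045, 1375, 1705) = 5^3 × 11 × 19 × 31 = 809875.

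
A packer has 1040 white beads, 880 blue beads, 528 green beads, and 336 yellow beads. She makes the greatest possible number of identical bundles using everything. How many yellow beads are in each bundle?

Number of bundles = gcd(1040, 880, 528, 336).
1040 = 2^4 × 5 × 13
880 = 2^4 × 5 × 11
528 = 2^4 × 3 × 11
336 = 2^4 × 3 × 7
gcd(1040, 880, 528, 336) = 2^4 = 16.
yellow beads per bundle = 336 / 16 = 21.

21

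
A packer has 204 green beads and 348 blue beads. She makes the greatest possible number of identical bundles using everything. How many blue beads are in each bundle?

29

Number of bundles = gcd(204, 348).
204 = 2^2 × 3 × 17
348 = 2^2 × 3 × 29
gcd(204, 348) = 2^2 × 3 = 12.
blue beads per bundle = 348 / 12 = 29.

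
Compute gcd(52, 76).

4

52 = 2^2 × 13
76 = 2^2 × 19
gcd(52, 76) = 2^2 = 4.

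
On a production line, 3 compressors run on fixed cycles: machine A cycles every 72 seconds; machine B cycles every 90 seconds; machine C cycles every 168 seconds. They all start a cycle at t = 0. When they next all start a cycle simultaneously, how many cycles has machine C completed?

15 cycles

All finish a whole number of cycles simultaneously at t = LCM of the periods.
72 = 2^3 × 3^2
90 = 2 × 3^2 × 5
168 = 2^3 × 3 × 7
LCM(72, 90, 168) = 2^3 × 3^2 × 5 × 7 = 2520.
Cycles for period 168: 2520 / 168 = 15.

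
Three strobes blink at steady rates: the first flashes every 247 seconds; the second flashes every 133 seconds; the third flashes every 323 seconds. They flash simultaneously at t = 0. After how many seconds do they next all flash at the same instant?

29393 seconds

They coincide at every common multiple of the periods; the first is the LCM.
247 = 13 × 19
133 = 7 × 19
323 = 17 × 19
LCM(247, 133, 323) = 7 × 13 × 17 × 19 = 29393.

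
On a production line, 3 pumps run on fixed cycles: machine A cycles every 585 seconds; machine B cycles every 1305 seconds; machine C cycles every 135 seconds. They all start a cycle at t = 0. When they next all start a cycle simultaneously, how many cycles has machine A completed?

87 cycles

The first common completion time is the LCM of the periods.
585 = 3^2 × 5 × 13
1305 = 3^2 × 5 × 29
135 = 3^3 × 5
LCM(585, 1305, 135) = 3^3 × 5 × 13 × 29 = 50895.
Cycles for period 585: 50895 / 585 = 87.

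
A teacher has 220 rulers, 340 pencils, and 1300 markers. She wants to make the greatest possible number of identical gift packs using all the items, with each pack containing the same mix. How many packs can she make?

20 packs

The pack count must divide each quantity, so the greatest is gcd(220, 340, 1300).
220 = 2^2 × 5 × 11
340 = 2^2 × 5 × 17
1300 = 2^2 × 5^2 × 13
gcd(220, 340, 1300) = 2^2 × 5 = 20.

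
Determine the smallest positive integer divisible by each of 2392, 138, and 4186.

50232

2392 = 2^3 × 13 × 23
138 = 2 × 3 × 23
4186 = 2 × 7 × 13 × 23
LCM(2392, 138, 4186) = 2^3 × 3 × 7 × 13 × 23 = 50232.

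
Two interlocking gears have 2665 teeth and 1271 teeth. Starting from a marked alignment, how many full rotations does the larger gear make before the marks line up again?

31 rotations

The first common completion time is the LCM of the periods.
2665 = 5 × 13 × 41
1271 = 31 × 41
LCM(2665, 1271) = 5 × 13 × 31 × 41 = 82615.
Rotations for period 2665: 82615 / 2665 = 31.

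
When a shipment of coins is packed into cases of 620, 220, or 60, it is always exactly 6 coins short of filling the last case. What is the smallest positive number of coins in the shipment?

20454

Being 6 short of a full case of size k means N ≡ −6 (mod k), i.e. N + 6 is a multiple of each size.
620 = 2^2 × 5 × 31
220 = 2^2 × 5 × 11
60 = 2^2 × 3 × 5
LCM(620, 220, 60) = 2^2 × 3 × 5 × 11 × 31 = 20460.
Smallest positive N is 20460 − 6 = 20454.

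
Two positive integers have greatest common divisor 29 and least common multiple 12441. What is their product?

For any two positive integers, gcd × lcm = product = 29 × 12441 = 360789.

360789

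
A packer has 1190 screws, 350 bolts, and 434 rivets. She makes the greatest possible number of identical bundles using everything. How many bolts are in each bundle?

Number of bundles = gcd(1190, 350, 434).
1190 = 2 × 5 × 7 × 17
350 = 2 × 5^2 × 7
434 = 2 × 7 × 31
gcd(1190, 350, 434) = 2 × 7 = 14.
bolts per bundle = 350 / 14 = 25.

25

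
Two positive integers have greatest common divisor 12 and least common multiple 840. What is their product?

10080

For any two positive integers, gcd × lcm = product = 12 × 840 = 10080.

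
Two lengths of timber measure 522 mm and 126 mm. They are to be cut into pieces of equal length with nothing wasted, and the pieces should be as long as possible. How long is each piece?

18 mm

The greatest length dividing all of 522 and 126 is their gcd.
522 = 2 × 3^2 × 29
126 = 2 × 3^2 × 7
gcd(522, 126) = 2 × 3^2 = 18.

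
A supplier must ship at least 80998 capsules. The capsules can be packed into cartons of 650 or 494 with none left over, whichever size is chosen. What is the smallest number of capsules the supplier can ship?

The number of capsules must be a common multiple of 650 and 494, so a multiple of their LCM.
650 = 2 × 5^2 × 13
494 = 2 × 13 × 19
LCM(650, 494) = 2 × 5^2 × 13 × 19 = 12350.
Smallest multiple of 12350 that is ≥ 80998: ⌈80998/12350⌉ × 12350 = 7 × 12350 = 86450.

86450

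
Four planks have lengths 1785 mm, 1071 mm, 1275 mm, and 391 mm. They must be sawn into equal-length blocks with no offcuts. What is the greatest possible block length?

17 mm

The block length must divide every plank, so the greatest is gcd(1785, 1071, 1275, 391).
1785 = 3 × 5 × 7 × 17
1071 = 3^2 × 7 × 17
1275 = 3 × 5^2 × 17
391 = 17 × 23
gcd(1785, 1071, 1275, 391) = 17.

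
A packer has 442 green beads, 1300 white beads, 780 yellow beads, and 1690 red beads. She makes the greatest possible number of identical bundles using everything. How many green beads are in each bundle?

17

Number of bundles = gcd(442, 1300, 780, 1690).
442 = 2 × 13 × 17
1300 = 2^2 × 5^2 × 13
780 = 2^2 × 3 × 5 × 13
1690 = 2 × 5 × 13^2
gcd(442, 1300, 780, 1690) = 2 × 13 = 26.
green beads per bundle = 442 / 26 = 17.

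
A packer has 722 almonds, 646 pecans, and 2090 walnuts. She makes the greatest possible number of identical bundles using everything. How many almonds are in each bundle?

Number of bundles = gcd(722, 646, 2090).
722 = 2 × 19^2
646 = 2 × 17 × 19
2090 = 2 × 5 × 11 × 19
gcd(722, 646, 2090) = 2 × 19 = 38.
almonds per bundle = 722 / 38 = 19.

19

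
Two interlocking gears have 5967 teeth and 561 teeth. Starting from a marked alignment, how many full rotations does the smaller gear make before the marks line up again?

117 rotations

The first common completion time is the LCM of the periods.
5967 = 3^3 × 13 × 17
561 = 3 × 11 × 17
LCM(5967, 561) = 3^3 × 11 × 13 × 17 = 65637.
Rotations for period 561: 65637 / 561 = 117.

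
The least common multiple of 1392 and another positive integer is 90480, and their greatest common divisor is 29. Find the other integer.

1885

gcd × lcm = product of the two integers, so the other integer is (29 × 90480) / 1392 = 1885.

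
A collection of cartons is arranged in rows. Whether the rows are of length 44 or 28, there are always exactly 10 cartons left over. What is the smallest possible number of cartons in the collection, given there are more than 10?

N − 10 must be a common multiple of 44 and 28.
44 = 2^2 × 11
28 = 2^2 × 7
LCM(44, 28) = 2^2 × 7 × 11 = 308.
Smallest N > 10 is LCM + 10 = 308 + 10 = 318.

318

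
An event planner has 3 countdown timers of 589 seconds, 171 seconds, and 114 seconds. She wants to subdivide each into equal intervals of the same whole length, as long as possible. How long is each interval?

The interval must divide each timer length; the longest such is the gcd.
589 = 19 × 31
171 = 3^2 × 19
114 = 2 × 3 × 19
gcd(589, 171, 114) = 19.

19 seconds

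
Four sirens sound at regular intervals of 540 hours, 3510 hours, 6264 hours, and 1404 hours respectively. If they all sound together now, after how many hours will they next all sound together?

407160 hours

We need the least common multiple of the intervals.
540 = 2^2 × 3^3 × 5
3510 = 2 × 3^3 × 5 × 13
6264 = 2^3 × 3^3 × 29
1404 = 2^2 × 3^3 × 13
LCM(540, 3510, 6264, 1404) = 2^3 × 3^3 × 5 × 13 × 29 = 407160.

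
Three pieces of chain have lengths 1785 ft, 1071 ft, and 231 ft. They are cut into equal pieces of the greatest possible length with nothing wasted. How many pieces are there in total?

147

Piece length = gcd(1785, 1071, 231).
1785 = 3 × 5 × 7 × 17
1071 = 3^2 × 7 × 17
231 = 3 × 7 × 11
gcd(1785, 1071, 231) = 3 × 7 = 21.
Total pieces = 1785/21 + 1071/21 + 231/21 = 85 + 51 + 11 = 147.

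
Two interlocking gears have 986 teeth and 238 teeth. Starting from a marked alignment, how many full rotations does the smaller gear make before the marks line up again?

29 rotations

They are all back at their starting positions together after one LCM of the periods.
986 = 2 × 17 × 29
238 = 2 × 7 × 17
LCM(986, 238) = 2 × 7 × 17 × 29 = 6902.
Rotations for period 238: 6902 / 238 = 29.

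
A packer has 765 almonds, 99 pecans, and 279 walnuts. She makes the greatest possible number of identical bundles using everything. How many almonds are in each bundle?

Number of bundles = gcd(765, 99, 279).
765 = 3^2 × 5 × 17
99 = 3^2 × 11
279 = 3^2 × 31
gcd(765, 99, 279) = 3^2 = 9.
almonds per bundle = 765 / 9 = 85.

85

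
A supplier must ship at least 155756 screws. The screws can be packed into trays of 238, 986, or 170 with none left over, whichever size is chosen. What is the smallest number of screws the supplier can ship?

The number of screws must be a common multiple of 238, 986, and 170, so a multiple of their LCM.
238 = 2 × 7 × 17
986 = 2 × 17 × 29
170 = 2 × 5 × 17
LCM(238, 986, 170) = 2 × 5 × 7 × 17 × 29 = 34510.
Smallest multiple of 34510 that is ≥ 155756: ⌈155756/34510⌉ × 34510 = 5 × 34510 = 172550.

172550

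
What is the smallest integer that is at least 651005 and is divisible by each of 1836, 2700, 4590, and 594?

1009800

The integer must be a common multiple of 1836, 2700, 4590, and 594, so a multiple of their LCM.
1836 = 2^2 × 3^3 × 17
2700 = 2^2 × 3^3 × 5^2
4590 = 2 × 3^3 × 5 × 17
594 = 2 × 3^3 × 11
LCM(1836, 2700, 4590, 594) = 2^2 × 3^3 × 5^2 × 11 × 17 = 504900.
Smallest multiple of 504900 that is ≥ 651005: ⌈651005/504900⌉ × 504900 = 2 × 504900 = 1009800.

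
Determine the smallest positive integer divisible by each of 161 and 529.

3703

161 = 7 × 23
529 = 23^2
LCM(161, 529) = 7 × 23^2 = 3703.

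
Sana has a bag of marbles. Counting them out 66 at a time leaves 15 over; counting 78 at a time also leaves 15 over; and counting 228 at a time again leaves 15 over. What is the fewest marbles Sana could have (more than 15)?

N − 15 must be a common multiple of 66, 78, and 228.
66 = 2 × 3 × 11
78 = 2 × 3 × 13
228 = 2^2 × 3 × 19
LCM(66, 78, 228) = 2^2 × 3 × 11 × 13 × 19 = 32604.
Smallest N > 15 is LCM + 15 = 32604 + 15 = 32619.

32619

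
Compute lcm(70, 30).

210

70 = 2 × 5 × 7
30 = 2 × 3 × 5
LCM(70, 30) = 2 × 3 × 5 × 7 = 210.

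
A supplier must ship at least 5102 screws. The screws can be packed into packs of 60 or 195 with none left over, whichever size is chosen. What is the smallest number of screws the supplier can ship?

The number of screws must be a common multiple of 60 and 195, so a multiple of their LCM.
60 = 2^2 × 3 × 5
195 = 3 × 5 × 13
LCM(60, 195) = 2^2 × 3 × 5 × 13 = 780.
Smallest multiple of 780 that is ≥ 5102: ⌈5102/780⌉ × 780 = 7 × 780 = 5460.

5460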